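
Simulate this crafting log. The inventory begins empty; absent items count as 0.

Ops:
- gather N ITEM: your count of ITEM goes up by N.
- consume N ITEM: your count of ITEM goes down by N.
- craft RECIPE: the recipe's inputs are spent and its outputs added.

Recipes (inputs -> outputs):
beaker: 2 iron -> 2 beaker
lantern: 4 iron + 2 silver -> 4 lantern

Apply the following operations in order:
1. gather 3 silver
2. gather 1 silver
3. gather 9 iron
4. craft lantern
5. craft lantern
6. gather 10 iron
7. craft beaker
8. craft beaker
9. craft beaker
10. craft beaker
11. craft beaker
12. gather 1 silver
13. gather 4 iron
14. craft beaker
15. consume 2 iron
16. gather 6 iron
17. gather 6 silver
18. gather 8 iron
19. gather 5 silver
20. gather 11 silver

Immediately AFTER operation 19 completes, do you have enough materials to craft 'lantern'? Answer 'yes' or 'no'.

After 1 (gather 3 silver): silver=3
After 2 (gather 1 silver): silver=4
After 3 (gather 9 iron): iron=9 silver=4
After 4 (craft lantern): iron=5 lantern=4 silver=2
After 5 (craft lantern): iron=1 lantern=8
After 6 (gather 10 iron): iron=11 lantern=8
After 7 (craft beaker): beaker=2 iron=9 lantern=8
After 8 (craft beaker): beaker=4 iron=7 lantern=8
After 9 (craft beaker): beaker=6 iron=5 lantern=8
After 10 (craft beaker): beaker=8 iron=3 lantern=8
After 11 (craft beaker): beaker=10 iron=1 lantern=8
After 12 (gather 1 silver): beaker=10 iron=1 lantern=8 silver=1
After 13 (gather 4 iron): beaker=10 iron=5 lantern=8 silver=1
After 14 (craft beaker): beaker=12 iron=3 lantern=8 silver=1
After 15 (consume 2 iron): beaker=12 iron=1 lantern=8 silver=1
After 16 (gather 6 iron): beaker=12 iron=7 lantern=8 silver=1
After 17 (gather 6 silver): beaker=12 iron=7 lantern=8 silver=7
After 18 (gather 8 iron): beaker=12 iron=15 lantern=8 silver=7
After 19 (gather 5 silver): beaker=12 iron=15 lantern=8 silver=12

Answer: yes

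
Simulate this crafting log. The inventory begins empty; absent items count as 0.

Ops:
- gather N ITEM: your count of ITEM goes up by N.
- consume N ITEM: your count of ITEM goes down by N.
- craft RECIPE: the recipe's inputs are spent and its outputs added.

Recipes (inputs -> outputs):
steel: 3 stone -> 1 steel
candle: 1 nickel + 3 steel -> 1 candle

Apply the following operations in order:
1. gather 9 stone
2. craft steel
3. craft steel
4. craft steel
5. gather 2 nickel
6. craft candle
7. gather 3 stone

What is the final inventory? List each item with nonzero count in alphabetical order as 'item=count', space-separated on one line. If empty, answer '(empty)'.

Answer: candle=1 nickel=1 stone=3

Derivation:
After 1 (gather 9 stone): stone=9
After 2 (craft steel): steel=1 stone=6
After 3 (craft steel): steel=2 stone=3
After 4 (craft steel): steel=3
After 5 (gather 2 nickel): nickel=2 steel=3
After 6 (craft candle): candle=1 nickel=1
After 7 (gather 3 stone): candle=1 nickel=1 stone=3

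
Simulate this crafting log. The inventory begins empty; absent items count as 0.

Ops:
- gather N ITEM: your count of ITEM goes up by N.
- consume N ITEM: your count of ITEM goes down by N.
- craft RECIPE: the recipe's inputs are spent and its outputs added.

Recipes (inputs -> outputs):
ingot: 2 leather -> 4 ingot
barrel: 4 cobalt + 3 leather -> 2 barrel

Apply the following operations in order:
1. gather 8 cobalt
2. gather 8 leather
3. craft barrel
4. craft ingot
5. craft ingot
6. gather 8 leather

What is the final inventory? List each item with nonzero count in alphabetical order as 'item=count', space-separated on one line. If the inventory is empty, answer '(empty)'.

Answer: barrel=2 cobalt=4 ingot=8 leather=9

Derivation:
After 1 (gather 8 cobalt): cobalt=8
After 2 (gather 8 leather): cobalt=8 leather=8
After 3 (craft barrel): barrel=2 cobalt=4 leather=5
After 4 (craft ingot): barrel=2 cobalt=4 ingot=4 leather=3
After 5 (craft ingot): barrel=2 cobalt=4 ingot=8 leather=1
After 6 (gather 8 leather): barrel=2 cobalt=4 ingot=8 leather=9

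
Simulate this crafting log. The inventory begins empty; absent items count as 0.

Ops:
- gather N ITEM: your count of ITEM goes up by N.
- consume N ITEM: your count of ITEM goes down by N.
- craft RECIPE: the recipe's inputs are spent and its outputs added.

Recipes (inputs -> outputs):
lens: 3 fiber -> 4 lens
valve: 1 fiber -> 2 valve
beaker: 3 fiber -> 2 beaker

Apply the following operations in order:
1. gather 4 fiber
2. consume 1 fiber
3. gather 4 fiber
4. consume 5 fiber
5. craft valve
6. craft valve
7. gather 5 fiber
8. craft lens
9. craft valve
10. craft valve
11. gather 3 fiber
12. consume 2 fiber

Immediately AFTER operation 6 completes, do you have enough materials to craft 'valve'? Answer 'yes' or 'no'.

Answer: no

Derivation:
After 1 (gather 4 fiber): fiber=4
After 2 (consume 1 fiber): fiber=3
After 3 (gather 4 fiber): fiber=7
After 4 (consume 5 fiber): fiber=2
After 5 (craft valve): fiber=1 valve=2
After 6 (craft valve): valve=4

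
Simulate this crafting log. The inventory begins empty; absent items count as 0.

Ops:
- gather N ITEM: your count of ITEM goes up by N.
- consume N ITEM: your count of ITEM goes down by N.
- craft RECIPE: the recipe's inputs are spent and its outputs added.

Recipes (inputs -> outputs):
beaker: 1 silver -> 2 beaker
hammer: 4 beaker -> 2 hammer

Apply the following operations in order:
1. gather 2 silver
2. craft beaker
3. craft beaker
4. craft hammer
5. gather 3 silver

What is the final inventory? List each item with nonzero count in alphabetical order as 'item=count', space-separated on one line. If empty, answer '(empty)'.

Answer: hammer=2 silver=3

Derivation:
After 1 (gather 2 silver): silver=2
After 2 (craft beaker): beaker=2 silver=1
After 3 (craft beaker): beaker=4
After 4 (craft hammer): hammer=2
After 5 (gather 3 silver): hammer=2 silver=3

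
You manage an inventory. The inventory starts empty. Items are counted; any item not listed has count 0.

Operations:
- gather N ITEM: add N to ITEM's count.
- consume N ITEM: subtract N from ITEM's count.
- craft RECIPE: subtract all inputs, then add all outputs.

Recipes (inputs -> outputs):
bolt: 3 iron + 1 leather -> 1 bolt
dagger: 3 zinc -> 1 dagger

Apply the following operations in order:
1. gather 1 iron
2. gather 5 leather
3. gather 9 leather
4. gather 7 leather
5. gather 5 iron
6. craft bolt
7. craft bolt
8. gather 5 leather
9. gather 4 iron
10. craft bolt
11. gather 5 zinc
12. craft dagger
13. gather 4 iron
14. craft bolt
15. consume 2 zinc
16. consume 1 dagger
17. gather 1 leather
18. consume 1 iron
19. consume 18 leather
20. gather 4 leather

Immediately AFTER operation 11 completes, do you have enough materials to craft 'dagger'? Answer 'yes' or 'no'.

After 1 (gather 1 iron): iron=1
After 2 (gather 5 leather): iron=1 leather=5
After 3 (gather 9 leather): iron=1 leather=14
After 4 (gather 7 leather): iron=1 leather=21
After 5 (gather 5 iron): iron=6 leather=21
After 6 (craft bolt): bolt=1 iron=3 leather=20
After 7 (craft bolt): bolt=2 leather=19
After 8 (gather 5 leather): bolt=2 leather=24
After 9 (gather 4 iron): bolt=2 iron=4 leather=24
After 10 (craft bolt): bolt=3 iron=1 leather=23
After 11 (gather 5 zinc): bolt=3 iron=1 leather=23 zinc=5

Answer: yes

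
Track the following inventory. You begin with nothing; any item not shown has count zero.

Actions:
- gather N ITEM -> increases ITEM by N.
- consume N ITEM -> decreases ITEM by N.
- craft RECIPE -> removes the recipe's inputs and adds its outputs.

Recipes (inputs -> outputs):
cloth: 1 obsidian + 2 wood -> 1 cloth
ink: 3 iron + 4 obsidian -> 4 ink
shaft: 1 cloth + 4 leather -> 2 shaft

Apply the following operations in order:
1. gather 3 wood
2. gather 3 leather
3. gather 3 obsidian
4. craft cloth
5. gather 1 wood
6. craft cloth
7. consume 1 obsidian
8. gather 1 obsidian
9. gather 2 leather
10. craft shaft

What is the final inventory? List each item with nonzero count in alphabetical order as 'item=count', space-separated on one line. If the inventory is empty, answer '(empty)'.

Answer: cloth=1 leather=1 obsidian=1 shaft=2

Derivation:
After 1 (gather 3 wood): wood=3
After 2 (gather 3 leather): leather=3 wood=3
After 3 (gather 3 obsidian): leather=3 obsidian=3 wood=3
After 4 (craft cloth): cloth=1 leather=3 obsidian=2 wood=1
After 5 (gather 1 wood): cloth=1 leather=3 obsidian=2 wood=2
After 6 (craft cloth): cloth=2 leather=3 obsidian=1
After 7 (consume 1 obsidian): cloth=2 leather=3
After 8 (gather 1 obsidian): cloth=2 leather=3 obsidian=1
After 9 (gather 2 leather): cloth=2 leather=5 obsidian=1
After 10 (craft shaft): cloth=1 leather=1 obsidian=1 shaft=2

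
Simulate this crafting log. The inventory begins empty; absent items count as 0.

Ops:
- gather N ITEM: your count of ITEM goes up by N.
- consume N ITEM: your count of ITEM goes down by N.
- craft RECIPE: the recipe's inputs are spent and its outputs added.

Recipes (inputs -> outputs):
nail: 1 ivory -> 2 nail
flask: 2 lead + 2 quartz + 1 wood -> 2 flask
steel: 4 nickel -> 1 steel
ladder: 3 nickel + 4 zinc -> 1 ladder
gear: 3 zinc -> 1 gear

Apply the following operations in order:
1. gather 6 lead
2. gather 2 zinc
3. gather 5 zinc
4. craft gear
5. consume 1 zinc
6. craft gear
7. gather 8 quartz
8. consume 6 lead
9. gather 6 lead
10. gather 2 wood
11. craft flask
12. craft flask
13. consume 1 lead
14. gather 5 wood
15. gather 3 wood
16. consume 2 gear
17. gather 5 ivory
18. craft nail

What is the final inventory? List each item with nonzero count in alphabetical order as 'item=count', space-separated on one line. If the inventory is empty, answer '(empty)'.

Answer: flask=4 ivory=4 lead=1 nail=2 quartz=4 wood=8

Derivation:
After 1 (gather 6 lead): lead=6
After 2 (gather 2 zinc): lead=6 zinc=2
After 3 (gather 5 zinc): lead=6 zinc=7
After 4 (craft gear): gear=1 lead=6 zinc=4
After 5 (consume 1 zinc): gear=1 lead=6 zinc=3
After 6 (craft gear): gear=2 lead=6
After 7 (gather 8 quartz): gear=2 lead=6 quartz=8
After 8 (consume 6 lead): gear=2 quartz=8
After 9 (gather 6 lead): gear=2 lead=6 quartz=8
After 10 (gather 2 wood): gear=2 lead=6 quartz=8 wood=2
After 11 (craft flask): flask=2 gear=2 lead=4 quartz=6 wood=1
After 12 (craft flask): flask=4 gear=2 lead=2 quartz=4
After 13 (consume 1 lead): flask=4 gear=2 lead=1 quartz=4
After 14 (gather 5 wood): flask=4 gear=2 lead=1 quartz=4 wood=5
After 15 (gather 3 wood): flask=4 gear=2 lead=1 quartz=4 wood=8
After 16 (consume 2 gear): flask=4 lead=1 quartz=4 wood=8
After 17 (gather 5 ivory): flask=4 ivory=5 lead=1 quartz=4 wood=8
After 18 (craft nail): flask=4 ivory=4 lead=1 nail=2 quartz=4 wood=8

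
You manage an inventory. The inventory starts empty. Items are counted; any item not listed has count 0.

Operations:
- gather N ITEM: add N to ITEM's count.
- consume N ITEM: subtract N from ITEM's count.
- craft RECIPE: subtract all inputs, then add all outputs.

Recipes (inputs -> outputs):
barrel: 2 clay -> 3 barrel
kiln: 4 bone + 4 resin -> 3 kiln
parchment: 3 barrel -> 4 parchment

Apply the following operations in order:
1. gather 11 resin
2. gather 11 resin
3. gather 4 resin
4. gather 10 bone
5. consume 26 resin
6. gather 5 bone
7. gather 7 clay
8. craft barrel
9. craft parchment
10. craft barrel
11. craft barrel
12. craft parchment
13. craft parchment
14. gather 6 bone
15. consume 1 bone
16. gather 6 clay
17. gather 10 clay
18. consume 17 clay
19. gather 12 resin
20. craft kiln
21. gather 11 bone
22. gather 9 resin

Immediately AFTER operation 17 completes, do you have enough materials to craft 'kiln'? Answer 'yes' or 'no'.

After 1 (gather 11 resin): resin=11
After 2 (gather 11 resin): resin=22
After 3 (gather 4 resin): resin=26
After 4 (gather 10 bone): bone=10 resin=26
After 5 (consume 26 resin): bone=10
After 6 (gather 5 bone): bone=15
After 7 (gather 7 clay): bone=15 clay=7
After 8 (craft barrel): barrel=3 bone=15 clay=5
After 9 (craft parchment): bone=15 clay=5 parchment=4
After 10 (craft barrel): barrel=3 bone=15 clay=3 parchment=4
After 11 (craft barrel): barrel=6 bone=15 clay=1 parchment=4
After 12 (craft parchment): barrel=3 bone=15 clay=1 parchment=8
After 13 (craft parchment): bone=15 clay=1 parchment=12
After 14 (gather 6 bone): bone=21 clay=1 parchment=12
After 15 (consume 1 bone): bone=20 clay=1 parchment=12
After 16 (gather 6 clay): bone=20 clay=7 parchment=12
After 17 (gather 10 clay): bone=20 clay=17 parchment=12

Answer: no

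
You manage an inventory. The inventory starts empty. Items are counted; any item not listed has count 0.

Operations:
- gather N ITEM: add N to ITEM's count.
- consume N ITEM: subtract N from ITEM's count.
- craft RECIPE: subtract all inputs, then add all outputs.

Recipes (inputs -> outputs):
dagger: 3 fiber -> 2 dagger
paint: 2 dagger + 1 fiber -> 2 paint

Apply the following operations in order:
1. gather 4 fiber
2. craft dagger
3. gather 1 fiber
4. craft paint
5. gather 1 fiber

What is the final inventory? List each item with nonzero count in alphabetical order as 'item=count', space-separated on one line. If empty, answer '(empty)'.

Answer: fiber=2 paint=2

Derivation:
After 1 (gather 4 fiber): fiber=4
After 2 (craft dagger): dagger=2 fiber=1
After 3 (gather 1 fiber): dagger=2 fiber=2
After 4 (craft paint): fiber=1 paint=2
After 5 (gather 1 fiber): fiber=2 paint=2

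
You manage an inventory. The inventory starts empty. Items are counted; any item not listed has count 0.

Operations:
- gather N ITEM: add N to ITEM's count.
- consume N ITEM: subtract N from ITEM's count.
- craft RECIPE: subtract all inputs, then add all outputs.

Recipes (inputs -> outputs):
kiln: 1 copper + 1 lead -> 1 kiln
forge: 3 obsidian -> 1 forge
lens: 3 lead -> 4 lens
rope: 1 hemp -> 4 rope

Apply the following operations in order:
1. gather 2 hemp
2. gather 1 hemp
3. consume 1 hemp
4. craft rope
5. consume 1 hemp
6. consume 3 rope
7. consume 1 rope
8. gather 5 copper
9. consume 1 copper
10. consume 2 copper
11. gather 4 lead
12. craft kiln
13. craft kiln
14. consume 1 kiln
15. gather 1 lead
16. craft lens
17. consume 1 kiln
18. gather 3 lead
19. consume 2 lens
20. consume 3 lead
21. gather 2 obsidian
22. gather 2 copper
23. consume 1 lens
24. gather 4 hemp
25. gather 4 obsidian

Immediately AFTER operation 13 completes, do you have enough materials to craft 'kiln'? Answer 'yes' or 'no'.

Answer: no

Derivation:
After 1 (gather 2 hemp): hemp=2
After 2 (gather 1 hemp): hemp=3
After 3 (consume 1 hemp): hemp=2
After 4 (craft rope): hemp=1 rope=4
After 5 (consume 1 hemp): rope=4
After 6 (consume 3 rope): rope=1
After 7 (consume 1 rope): (empty)
After 8 (gather 5 copper): copper=5
After 9 (consume 1 copper): copper=4
After 10 (consume 2 copper): copper=2
After 11 (gather 4 lead): copper=2 lead=4
After 12 (craft kiln): copper=1 kiln=1 lead=3
After 13 (craft kiln): kiln=2 lead=2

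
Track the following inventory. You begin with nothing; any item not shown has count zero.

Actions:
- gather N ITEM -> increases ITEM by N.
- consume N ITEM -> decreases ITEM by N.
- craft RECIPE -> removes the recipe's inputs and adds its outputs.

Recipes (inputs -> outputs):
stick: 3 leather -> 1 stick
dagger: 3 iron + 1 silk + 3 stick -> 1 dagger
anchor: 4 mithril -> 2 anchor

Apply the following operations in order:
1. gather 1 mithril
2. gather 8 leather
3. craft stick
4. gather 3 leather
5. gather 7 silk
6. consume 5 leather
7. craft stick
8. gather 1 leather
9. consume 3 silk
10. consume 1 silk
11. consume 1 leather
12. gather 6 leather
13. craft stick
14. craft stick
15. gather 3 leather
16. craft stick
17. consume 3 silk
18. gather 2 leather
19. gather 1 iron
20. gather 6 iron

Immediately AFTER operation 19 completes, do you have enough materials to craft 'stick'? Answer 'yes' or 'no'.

Answer: no

Derivation:
After 1 (gather 1 mithril): mithril=1
After 2 (gather 8 leather): leather=8 mithril=1
After 3 (craft stick): leather=5 mithril=1 stick=1
After 4 (gather 3 leather): leather=8 mithril=1 stick=1
After 5 (gather 7 silk): leather=8 mithril=1 silk=7 stick=1
After 6 (consume 5 leather): leather=3 mithril=1 silk=7 stick=1
After 7 (craft stick): mithril=1 silk=7 stick=2
After 8 (gather 1 leather): leather=1 mithril=1 silk=7 stick=2
After 9 (consume 3 silk): leather=1 mithril=1 silk=4 stick=2
After 10 (consume 1 silk): leather=1 mithril=1 silk=3 stick=2
After 11 (consume 1 leather): mithril=1 silk=3 stick=2
After 12 (gather 6 leather): leather=6 mithril=1 silk=3 stick=2
After 13 (craft stick): leather=3 mithril=1 silk=3 stick=3
After 14 (craft stick): mithril=1 silk=3 stick=4
After 15 (gather 3 leather): leather=3 mithril=1 silk=3 stick=4
After 16 (craft stick): mithril=1 silk=3 stick=5
After 17 (consume 3 silk): mithril=1 stick=5
After 18 (gather 2 leather): leather=2 mithril=1 stick=5
After 19 (gather 1 iron): iron=1 leather=2 mithril=1 stick=5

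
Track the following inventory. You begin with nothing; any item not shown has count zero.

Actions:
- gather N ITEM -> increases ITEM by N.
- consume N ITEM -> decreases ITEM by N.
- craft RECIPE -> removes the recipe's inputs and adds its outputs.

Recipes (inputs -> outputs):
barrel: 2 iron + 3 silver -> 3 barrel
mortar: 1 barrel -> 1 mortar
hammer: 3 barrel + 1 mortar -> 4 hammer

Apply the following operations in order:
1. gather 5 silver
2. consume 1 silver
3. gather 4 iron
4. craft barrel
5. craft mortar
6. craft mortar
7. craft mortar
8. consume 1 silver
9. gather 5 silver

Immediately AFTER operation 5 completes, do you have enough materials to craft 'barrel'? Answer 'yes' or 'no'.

After 1 (gather 5 silver): silver=5
After 2 (consume 1 silver): silver=4
After 3 (gather 4 iron): iron=4 silver=4
After 4 (craft barrel): barrel=3 iron=2 silver=1
After 5 (craft mortar): barrel=2 iron=2 mortar=1 silver=1

Answer: no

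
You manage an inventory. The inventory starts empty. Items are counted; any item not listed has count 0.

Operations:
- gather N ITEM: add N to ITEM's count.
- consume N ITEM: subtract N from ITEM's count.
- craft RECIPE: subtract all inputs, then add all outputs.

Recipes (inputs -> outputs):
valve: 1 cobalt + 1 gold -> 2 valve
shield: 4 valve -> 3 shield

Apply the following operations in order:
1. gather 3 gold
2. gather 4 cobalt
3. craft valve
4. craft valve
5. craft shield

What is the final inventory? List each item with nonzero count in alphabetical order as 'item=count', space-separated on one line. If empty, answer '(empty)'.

After 1 (gather 3 gold): gold=3
After 2 (gather 4 cobalt): cobalt=4 gold=3
After 3 (craft valve): cobalt=3 gold=2 valve=2
After 4 (craft valve): cobalt=2 gold=1 valve=4
After 5 (craft shield): cobalt=2 gold=1 shield=3

Answer: cobalt=2 gold=1 shield=3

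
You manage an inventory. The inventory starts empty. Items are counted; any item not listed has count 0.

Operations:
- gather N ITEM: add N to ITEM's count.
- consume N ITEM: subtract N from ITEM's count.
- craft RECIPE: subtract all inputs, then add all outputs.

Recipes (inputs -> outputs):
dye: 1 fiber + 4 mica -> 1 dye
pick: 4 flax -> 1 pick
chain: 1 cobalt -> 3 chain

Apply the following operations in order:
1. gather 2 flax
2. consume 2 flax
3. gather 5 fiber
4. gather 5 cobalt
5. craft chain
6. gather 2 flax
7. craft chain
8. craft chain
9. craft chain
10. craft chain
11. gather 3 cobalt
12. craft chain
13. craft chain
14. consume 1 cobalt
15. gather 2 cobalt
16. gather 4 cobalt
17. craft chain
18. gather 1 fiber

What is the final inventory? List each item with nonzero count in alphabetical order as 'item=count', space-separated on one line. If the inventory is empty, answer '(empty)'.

Answer: chain=24 cobalt=5 fiber=6 flax=2

Derivation:
After 1 (gather 2 flax): flax=2
After 2 (consume 2 flax): (empty)
After 3 (gather 5 fiber): fiber=5
After 4 (gather 5 cobalt): cobalt=5 fiber=5
After 5 (craft chain): chain=3 cobalt=4 fiber=5
After 6 (gather 2 flax): chain=3 cobalt=4 fiber=5 flax=2
After 7 (craft chain): chain=6 cobalt=3 fiber=5 flax=2
After 8 (craft chain): chain=9 cobalt=2 fiber=5 flax=2
After 9 (craft chain): chain=12 cobalt=1 fiber=5 flax=2
After 10 (craft chain): chain=15 fiber=5 flax=2
After 11 (gather 3 cobalt): chain=15 cobalt=3 fiber=5 flax=2
After 12 (craft chain): chain=18 cobalt=2 fiber=5 flax=2
After 13 (craft chain): chain=21 cobalt=1 fiber=5 flax=2
After 14 (consume 1 cobalt): chain=21 fiber=5 flax=2
After 15 (gather 2 cobalt): chain=21 cobalt=2 fiber=5 flax=2
After 16 (gather 4 cobalt): chain=21 cobalt=6 fiber=5 flax=2
After 17 (craft chain): chain=24 cobalt=5 fiber=5 flax=2
After 18 (gather 1 fiber): chain=24 cobalt=5 fiber=6 flax=2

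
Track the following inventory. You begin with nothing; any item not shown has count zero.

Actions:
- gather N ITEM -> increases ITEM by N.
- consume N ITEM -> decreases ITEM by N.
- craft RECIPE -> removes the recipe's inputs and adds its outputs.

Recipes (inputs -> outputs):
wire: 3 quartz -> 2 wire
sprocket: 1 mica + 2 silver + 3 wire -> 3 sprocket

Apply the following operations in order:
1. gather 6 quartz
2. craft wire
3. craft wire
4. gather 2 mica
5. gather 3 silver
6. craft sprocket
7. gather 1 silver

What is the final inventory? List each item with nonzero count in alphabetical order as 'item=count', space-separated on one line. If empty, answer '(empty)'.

After 1 (gather 6 quartz): quartz=6
After 2 (craft wire): quartz=3 wire=2
After 3 (craft wire): wire=4
After 4 (gather 2 mica): mica=2 wire=4
After 5 (gather 3 silver): mica=2 silver=3 wire=4
After 6 (craft sprocket): mica=1 silver=1 sprocket=3 wire=1
After 7 (gather 1 silver): mica=1 silver=2 sprocket=3 wire=1

Answer: mica=1 silver=2 sprocket=3 wire=1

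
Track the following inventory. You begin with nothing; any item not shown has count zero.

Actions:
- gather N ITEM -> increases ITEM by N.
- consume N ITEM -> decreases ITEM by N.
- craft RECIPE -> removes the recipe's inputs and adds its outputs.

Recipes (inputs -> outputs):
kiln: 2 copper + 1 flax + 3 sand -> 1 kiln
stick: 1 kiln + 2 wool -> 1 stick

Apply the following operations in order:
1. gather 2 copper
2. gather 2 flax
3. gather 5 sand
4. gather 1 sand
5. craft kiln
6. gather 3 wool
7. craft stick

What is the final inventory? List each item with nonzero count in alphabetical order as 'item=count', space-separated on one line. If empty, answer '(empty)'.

After 1 (gather 2 copper): copper=2
After 2 (gather 2 flax): copper=2 flax=2
After 3 (gather 5 sand): copper=2 flax=2 sand=5
After 4 (gather 1 sand): copper=2 flax=2 sand=6
After 5 (craft kiln): flax=1 kiln=1 sand=3
After 6 (gather 3 wool): flax=1 kiln=1 sand=3 wool=3
After 7 (craft stick): flax=1 sand=3 stick=1 wool=1

Answer: flax=1 sand=3 stick=1 wool=1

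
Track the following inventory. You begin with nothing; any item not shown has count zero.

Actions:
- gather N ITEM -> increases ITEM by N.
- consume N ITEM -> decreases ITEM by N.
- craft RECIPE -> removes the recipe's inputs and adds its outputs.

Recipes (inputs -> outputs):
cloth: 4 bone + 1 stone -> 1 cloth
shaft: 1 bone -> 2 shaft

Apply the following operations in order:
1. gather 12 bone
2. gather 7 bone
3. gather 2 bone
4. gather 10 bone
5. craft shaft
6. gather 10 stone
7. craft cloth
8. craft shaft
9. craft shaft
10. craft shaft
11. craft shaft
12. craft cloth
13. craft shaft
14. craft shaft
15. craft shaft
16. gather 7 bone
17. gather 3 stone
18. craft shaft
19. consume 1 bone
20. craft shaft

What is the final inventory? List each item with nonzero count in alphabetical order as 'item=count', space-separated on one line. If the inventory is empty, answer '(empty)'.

Answer: bone=19 cloth=2 shaft=20 stone=11

Derivation:
After 1 (gather 12 bone): bone=12
After 2 (gather 7 bone): bone=19
After 3 (gather 2 bone): bone=21
After 4 (gather 10 bone): bone=31
After 5 (craft shaft): bone=30 shaft=2
After 6 (gather 10 stone): bone=30 shaft=2 stone=10
After 7 (craft cloth): bone=26 cloth=1 shaft=2 stone=9
After 8 (craft shaft): bone=25 cloth=1 shaft=4 stone=9
After 9 (craft shaft): bone=24 cloth=1 shaft=6 stone=9
After 10 (craft shaft): bone=23 cloth=1 shaft=8 stone=9
After 11 (craft shaft): bone=22 cloth=1 shaft=10 stone=9
After 12 (craft cloth): bone=18 cloth=2 shaft=10 stone=8
After 13 (craft shaft): bone=17 cloth=2 shaft=12 stone=8
After 14 (craft shaft): bone=16 cloth=2 shaft=14 stone=8
After 15 (craft shaft): bone=15 cloth=2 shaft=16 stone=8
After 16 (gather 7 bone): bone=22 cloth=2 shaft=16 stone=8
After 17 (gather 3 stone): bone=22 cloth=2 shaft=16 stone=11
After 18 (craft shaft): bone=21 cloth=2 shaft=18 stone=11
After 19 (consume 1 bone): bone=20 cloth=2 shaft=18 stone=11
After 20 (craft shaft): bone=19 cloth=2 shaft=20 stone=11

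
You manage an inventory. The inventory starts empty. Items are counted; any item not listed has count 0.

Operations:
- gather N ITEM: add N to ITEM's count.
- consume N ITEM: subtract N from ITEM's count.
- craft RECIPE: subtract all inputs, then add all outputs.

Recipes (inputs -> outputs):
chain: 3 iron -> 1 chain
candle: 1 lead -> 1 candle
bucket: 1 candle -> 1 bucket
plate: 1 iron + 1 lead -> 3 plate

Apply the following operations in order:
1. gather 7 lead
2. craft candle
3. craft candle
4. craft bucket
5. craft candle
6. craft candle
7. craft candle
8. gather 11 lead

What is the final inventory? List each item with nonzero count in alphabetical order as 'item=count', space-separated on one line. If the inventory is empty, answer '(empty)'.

After 1 (gather 7 lead): lead=7
After 2 (craft candle): candle=1 lead=6
After 3 (craft candle): candle=2 lead=5
After 4 (craft bucket): bucket=1 candle=1 lead=5
After 5 (craft candle): bucket=1 candle=2 lead=4
After 6 (craft candle): bucket=1 candle=3 lead=3
After 7 (craft candle): bucket=1 candle=4 lead=2
After 8 (gather 11 lead): bucket=1 candle=4 lead=13

Answer: bucket=1 candle=4 lead=13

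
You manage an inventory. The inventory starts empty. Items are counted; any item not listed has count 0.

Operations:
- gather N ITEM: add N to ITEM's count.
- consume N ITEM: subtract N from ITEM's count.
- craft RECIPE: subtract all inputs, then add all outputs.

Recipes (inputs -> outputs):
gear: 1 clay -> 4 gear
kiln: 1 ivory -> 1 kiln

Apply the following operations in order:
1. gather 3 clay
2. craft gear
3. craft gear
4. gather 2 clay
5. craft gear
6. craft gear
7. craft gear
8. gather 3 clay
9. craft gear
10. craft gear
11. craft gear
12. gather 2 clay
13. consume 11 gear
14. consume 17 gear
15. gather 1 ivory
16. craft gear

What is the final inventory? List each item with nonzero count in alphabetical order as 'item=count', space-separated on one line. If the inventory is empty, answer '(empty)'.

After 1 (gather 3 clay): clay=3
After 2 (craft gear): clay=2 gear=4
After 3 (craft gear): clay=1 gear=8
After 4 (gather 2 clay): clay=3 gear=8
After 5 (craft gear): clay=2 gear=12
After 6 (craft gear): clay=1 gear=16
After 7 (craft gear): gear=20
After 8 (gather 3 clay): clay=3 gear=20
After 9 (craft gear): clay=2 gear=24
After 10 (craft gear): clay=1 gear=28
After 11 (craft gear): gear=32
After 12 (gather 2 clay): clay=2 gear=32
After 13 (consume 11 gear): clay=2 gear=21
After 14 (consume 17 gear): clay=2 gear=4
After 15 (gather 1 ivory): clay=2 gear=4 ivory=1
After 16 (craft gear): clay=1 gear=8 ivory=1

Answer: clay=1 gear=8 ivory=1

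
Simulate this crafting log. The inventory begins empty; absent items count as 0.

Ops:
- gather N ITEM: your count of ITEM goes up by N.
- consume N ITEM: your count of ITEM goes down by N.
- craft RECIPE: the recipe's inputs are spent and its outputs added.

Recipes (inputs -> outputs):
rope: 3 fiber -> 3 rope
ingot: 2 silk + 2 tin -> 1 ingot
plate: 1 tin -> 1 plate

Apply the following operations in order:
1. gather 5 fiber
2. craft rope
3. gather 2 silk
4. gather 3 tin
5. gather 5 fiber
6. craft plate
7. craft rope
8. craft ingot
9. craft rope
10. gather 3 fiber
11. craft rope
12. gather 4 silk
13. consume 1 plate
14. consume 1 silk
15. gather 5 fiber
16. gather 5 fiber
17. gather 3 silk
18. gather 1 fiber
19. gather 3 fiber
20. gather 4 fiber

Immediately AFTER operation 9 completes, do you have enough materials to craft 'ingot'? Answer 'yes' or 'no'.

After 1 (gather 5 fiber): fiber=5
After 2 (craft rope): fiber=2 rope=3
After 3 (gather 2 silk): fiber=2 rope=3 silk=2
After 4 (gather 3 tin): fiber=2 rope=3 silk=2 tin=3
After 5 (gather 5 fiber): fiber=7 rope=3 silk=2 tin=3
After 6 (craft plate): fiber=7 plate=1 rope=3 silk=2 tin=2
After 7 (craft rope): fiber=4 plate=1 rope=6 silk=2 tin=2
After 8 (craft ingot): fiber=4 ingot=1 plate=1 rope=6
After 9 (craft rope): fiber=1 ingot=1 plate=1 rope=9

Answer: no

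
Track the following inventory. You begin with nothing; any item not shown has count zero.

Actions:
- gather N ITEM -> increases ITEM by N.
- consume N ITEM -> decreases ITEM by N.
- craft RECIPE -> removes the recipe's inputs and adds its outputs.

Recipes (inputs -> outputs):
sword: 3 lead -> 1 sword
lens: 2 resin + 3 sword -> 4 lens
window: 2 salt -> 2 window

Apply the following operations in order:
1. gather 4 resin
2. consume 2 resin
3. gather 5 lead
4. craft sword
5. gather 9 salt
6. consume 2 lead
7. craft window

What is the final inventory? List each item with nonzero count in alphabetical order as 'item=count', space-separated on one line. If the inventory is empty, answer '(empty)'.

Answer: resin=2 salt=7 sword=1 window=2

Derivation:
After 1 (gather 4 resin): resin=4
After 2 (consume 2 resin): resin=2
After 3 (gather 5 lead): lead=5 resin=2
After 4 (craft sword): lead=2 resin=2 sword=1
After 5 (gather 9 salt): lead=2 resin=2 salt=9 sword=1
After 6 (consume 2 lead): resin=2 salt=9 sword=1
After 7 (craft window): resin=2 salt=7 sword=1 window=2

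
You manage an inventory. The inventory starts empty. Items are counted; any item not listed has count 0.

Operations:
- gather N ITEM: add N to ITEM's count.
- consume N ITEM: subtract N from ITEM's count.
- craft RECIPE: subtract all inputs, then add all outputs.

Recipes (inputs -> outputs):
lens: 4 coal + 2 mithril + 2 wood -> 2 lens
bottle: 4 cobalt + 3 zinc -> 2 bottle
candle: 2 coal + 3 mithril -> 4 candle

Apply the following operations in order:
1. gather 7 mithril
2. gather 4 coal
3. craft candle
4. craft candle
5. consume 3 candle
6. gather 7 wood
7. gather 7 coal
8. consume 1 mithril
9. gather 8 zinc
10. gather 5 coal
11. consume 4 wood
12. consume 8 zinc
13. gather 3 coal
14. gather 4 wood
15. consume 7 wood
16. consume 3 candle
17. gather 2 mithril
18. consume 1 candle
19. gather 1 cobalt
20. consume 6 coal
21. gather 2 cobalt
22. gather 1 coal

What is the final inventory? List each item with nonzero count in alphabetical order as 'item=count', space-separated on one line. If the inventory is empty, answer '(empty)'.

Answer: candle=1 coal=10 cobalt=3 mithril=2

Derivation:
After 1 (gather 7 mithril): mithril=7
After 2 (gather 4 coal): coal=4 mithril=7
After 3 (craft candle): candle=4 coal=2 mithril=4
After 4 (craft candle): candle=8 mithril=1
After 5 (consume 3 candle): candle=5 mithril=1
After 6 (gather 7 wood): candle=5 mithril=1 wood=7
After 7 (gather 7 coal): candle=5 coal=7 mithril=1 wood=7
After 8 (consume 1 mithril): candle=5 coal=7 wood=7
After 9 (gather 8 zinc): candle=5 coal=7 wood=7 zinc=8
After 10 (gather 5 coal): candle=5 coal=12 wood=7 zinc=8
After 11 (consume 4 wood): candle=5 coal=12 wood=3 zinc=8
After 12 (consume 8 zinc): candle=5 coal=12 wood=3
After 13 (gather 3 coal): candle=5 coal=15 wood=3
After 14 (gather 4 wood): candle=5 coal=15 wood=7
After 15 (consume 7 wood): candle=5 coal=15
After 16 (consume 3 candle): candle=2 coal=15
After 17 (gather 2 mithril): candle=2 coal=15 mithril=2
After 18 (consume 1 candle): candle=1 coal=15 mithril=2
After 19 (gather 1 cobalt): candle=1 coal=15 cobalt=1 mithril=2
After 20 (consume 6 coal): candle=1 coal=9 cobalt=1 mithril=2
After 21 (gather 2 cobalt): candle=1 coal=9 cobalt=3 mithril=2
After 22 (gather 1 coal): candle=1 coal=10 cobalt=3 mithril=2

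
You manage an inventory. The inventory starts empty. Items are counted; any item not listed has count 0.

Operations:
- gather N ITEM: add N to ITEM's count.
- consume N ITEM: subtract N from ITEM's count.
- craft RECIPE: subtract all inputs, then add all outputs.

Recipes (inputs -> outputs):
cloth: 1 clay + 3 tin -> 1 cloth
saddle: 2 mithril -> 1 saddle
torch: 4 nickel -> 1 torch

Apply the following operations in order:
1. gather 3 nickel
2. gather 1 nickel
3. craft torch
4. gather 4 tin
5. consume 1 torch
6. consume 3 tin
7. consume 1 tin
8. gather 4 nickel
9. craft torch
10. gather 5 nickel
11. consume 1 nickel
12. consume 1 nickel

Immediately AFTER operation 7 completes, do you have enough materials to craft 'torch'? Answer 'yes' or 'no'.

After 1 (gather 3 nickel): nickel=3
After 2 (gather 1 nickel): nickel=4
After 3 (craft torch): torch=1
After 4 (gather 4 tin): tin=4 torch=1
After 5 (consume 1 torch): tin=4
After 6 (consume 3 tin): tin=1
After 7 (consume 1 tin): (empty)

Answer: no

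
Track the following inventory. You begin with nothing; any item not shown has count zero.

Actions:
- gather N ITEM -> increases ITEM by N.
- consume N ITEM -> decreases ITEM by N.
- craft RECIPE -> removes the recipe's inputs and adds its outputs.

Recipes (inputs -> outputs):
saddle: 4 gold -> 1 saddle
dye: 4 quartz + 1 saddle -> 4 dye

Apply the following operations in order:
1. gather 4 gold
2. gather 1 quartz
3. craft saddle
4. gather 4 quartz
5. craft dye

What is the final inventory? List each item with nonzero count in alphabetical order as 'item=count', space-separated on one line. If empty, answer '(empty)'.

Answer: dye=4 quartz=1

Derivation:
After 1 (gather 4 gold): gold=4
After 2 (gather 1 quartz): gold=4 quartz=1
After 3 (craft saddle): quartz=1 saddle=1
After 4 (gather 4 quartz): quartz=5 saddle=1
After 5 (craft dye): dye=4 quartz=1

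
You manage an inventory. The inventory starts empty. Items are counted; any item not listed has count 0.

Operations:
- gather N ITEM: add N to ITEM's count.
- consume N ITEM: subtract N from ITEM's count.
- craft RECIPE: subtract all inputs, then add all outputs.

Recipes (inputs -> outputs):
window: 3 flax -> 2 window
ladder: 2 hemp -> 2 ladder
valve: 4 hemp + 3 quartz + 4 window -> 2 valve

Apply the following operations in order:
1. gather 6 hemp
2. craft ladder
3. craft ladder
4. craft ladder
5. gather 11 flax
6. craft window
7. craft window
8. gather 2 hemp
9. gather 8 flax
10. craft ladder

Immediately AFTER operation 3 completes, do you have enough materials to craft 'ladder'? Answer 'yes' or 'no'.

Answer: yes

Derivation:
After 1 (gather 6 hemp): hemp=6
After 2 (craft ladder): hemp=4 ladder=2
After 3 (craft ladder): hemp=2 ladder=4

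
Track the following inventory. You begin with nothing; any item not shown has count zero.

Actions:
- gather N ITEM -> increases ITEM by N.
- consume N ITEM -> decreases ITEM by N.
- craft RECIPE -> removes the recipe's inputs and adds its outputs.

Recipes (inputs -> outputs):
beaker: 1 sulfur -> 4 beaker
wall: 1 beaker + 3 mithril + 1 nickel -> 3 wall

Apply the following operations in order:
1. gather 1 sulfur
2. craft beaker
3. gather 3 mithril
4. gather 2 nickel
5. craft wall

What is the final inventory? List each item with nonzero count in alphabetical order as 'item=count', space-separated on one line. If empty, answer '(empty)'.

Answer: beaker=3 nickel=1 wall=3

Derivation:
After 1 (gather 1 sulfur): sulfur=1
After 2 (craft beaker): beaker=4
After 3 (gather 3 mithril): beaker=4 mithril=3
After 4 (gather 2 nickel): beaker=4 mithril=3 nickel=2
After 5 (craft wall): beaker=3 nickel=1 wall=3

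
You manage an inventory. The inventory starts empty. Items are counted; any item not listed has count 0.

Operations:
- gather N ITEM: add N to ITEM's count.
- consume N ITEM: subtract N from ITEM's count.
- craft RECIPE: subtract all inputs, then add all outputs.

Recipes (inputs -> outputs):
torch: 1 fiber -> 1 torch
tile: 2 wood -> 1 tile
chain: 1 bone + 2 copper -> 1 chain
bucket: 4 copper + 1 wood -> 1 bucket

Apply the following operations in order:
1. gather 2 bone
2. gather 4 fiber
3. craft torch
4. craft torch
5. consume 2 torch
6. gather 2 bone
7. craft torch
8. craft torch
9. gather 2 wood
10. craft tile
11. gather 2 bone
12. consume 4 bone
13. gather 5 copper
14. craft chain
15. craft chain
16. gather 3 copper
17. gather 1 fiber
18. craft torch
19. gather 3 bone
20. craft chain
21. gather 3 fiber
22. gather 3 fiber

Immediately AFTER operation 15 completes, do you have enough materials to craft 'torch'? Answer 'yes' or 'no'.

After 1 (gather 2 bone): bone=2
After 2 (gather 4 fiber): bone=2 fiber=4
After 3 (craft torch): bone=2 fiber=3 torch=1
After 4 (craft torch): bone=2 fiber=2 torch=2
After 5 (consume 2 torch): bone=2 fiber=2
After 6 (gather 2 bone): bone=4 fiber=2
After 7 (craft torch): bone=4 fiber=1 torch=1
After 8 (craft torch): bone=4 torch=2
After 9 (gather 2 wood): bone=4 torch=2 wood=2
After 10 (craft tile): bone=4 tile=1 torch=2
After 11 (gather 2 bone): bone=6 tile=1 torch=2
After 12 (consume 4 bone): bone=2 tile=1 torch=2
After 13 (gather 5 copper): bone=2 copper=5 tile=1 torch=2
After 14 (craft chain): bone=1 chain=1 copper=3 tile=1 torch=2
After 15 (craft chain): chain=2 copper=1 tile=1 torch=2

Answer: no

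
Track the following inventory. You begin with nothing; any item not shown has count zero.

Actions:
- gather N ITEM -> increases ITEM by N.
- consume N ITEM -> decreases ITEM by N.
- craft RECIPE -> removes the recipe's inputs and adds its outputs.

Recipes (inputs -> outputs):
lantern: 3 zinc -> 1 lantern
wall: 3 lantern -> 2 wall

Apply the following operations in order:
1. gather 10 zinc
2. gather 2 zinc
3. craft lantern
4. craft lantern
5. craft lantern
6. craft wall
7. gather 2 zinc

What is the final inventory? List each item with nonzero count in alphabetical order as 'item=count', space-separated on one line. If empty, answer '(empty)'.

Answer: wall=2 zinc=5

Derivation:
After 1 (gather 10 zinc): zinc=10
After 2 (gather 2 zinc): zinc=12
After 3 (craft lantern): lantern=1 zinc=9
After 4 (craft lantern): lantern=2 zinc=6
After 5 (craft lantern): lantern=3 zinc=3
After 6 (craft wall): wall=2 zinc=3
After 7 (gather 2 zinc): wall=2 zinc=5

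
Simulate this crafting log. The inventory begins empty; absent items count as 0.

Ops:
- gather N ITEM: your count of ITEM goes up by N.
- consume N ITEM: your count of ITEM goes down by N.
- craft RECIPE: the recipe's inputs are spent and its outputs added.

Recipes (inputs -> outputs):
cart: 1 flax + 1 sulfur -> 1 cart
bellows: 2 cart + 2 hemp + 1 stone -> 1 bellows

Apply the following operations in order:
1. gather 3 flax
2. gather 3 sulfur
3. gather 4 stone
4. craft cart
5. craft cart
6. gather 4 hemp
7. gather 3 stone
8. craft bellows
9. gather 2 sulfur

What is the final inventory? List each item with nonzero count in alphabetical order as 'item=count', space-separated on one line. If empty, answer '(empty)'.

After 1 (gather 3 flax): flax=3
After 2 (gather 3 sulfur): flax=3 sulfur=3
After 3 (gather 4 stone): flax=3 stone=4 sulfur=3
After 4 (craft cart): cart=1 flax=2 stone=4 sulfur=2
After 5 (craft cart): cart=2 flax=1 stone=4 sulfur=1
After 6 (gather 4 hemp): cart=2 flax=1 hemp=4 stone=4 sulfur=1
After 7 (gather 3 stone): cart=2 flax=1 hemp=4 stone=7 sulfur=1
After 8 (craft bellows): bellows=1 flax=1 hemp=2 stone=6 sulfur=1
After 9 (gather 2 sulfur): bellows=1 flax=1 hemp=2 stone=6 sulfur=3

Answer: bellows=1 flax=1 hemp=2 stone=6 sulfur=3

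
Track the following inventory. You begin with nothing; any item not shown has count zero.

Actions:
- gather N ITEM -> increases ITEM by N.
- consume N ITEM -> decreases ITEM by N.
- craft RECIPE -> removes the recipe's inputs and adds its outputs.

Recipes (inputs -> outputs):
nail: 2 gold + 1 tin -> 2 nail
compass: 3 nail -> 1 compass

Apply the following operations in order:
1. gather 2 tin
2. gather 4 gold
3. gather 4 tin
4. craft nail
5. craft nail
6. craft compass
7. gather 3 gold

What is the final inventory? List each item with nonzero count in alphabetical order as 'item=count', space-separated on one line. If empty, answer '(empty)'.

Answer: compass=1 gold=3 nail=1 tin=4

Derivation:
After 1 (gather 2 tin): tin=2
After 2 (gather 4 gold): gold=4 tin=2
After 3 (gather 4 tin): gold=4 tin=6
After 4 (craft nail): gold=2 nail=2 tin=5
After 5 (craft nail): nail=4 tin=4
After 6 (craft compass): compass=1 nail=1 tin=4
After 7 (gather 3 gold): compass=1 gold=3 nail=1 tin=4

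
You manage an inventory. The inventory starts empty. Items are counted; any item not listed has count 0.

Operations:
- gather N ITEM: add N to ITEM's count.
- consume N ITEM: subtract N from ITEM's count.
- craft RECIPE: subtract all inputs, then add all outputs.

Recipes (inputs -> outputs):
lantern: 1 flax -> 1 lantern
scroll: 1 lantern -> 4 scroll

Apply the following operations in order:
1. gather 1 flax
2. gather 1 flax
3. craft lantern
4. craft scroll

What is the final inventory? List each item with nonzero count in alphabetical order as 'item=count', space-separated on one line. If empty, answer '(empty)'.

Answer: flax=1 scroll=4

Derivation:
After 1 (gather 1 flax): flax=1
After 2 (gather 1 flax): flax=2
After 3 (craft lantern): flax=1 lantern=1
After 4 (craft scroll): flax=1 scroll=4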